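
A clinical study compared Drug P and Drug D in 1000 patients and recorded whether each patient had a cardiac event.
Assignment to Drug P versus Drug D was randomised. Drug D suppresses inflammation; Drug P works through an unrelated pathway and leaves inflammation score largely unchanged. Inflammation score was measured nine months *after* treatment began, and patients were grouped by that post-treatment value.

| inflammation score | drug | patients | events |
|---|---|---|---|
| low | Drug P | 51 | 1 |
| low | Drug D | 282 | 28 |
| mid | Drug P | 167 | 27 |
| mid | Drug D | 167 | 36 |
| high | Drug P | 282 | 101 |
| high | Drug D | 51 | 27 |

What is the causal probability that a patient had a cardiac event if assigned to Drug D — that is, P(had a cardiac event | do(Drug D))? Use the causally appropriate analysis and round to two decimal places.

The inflammation score-specific comparison favours Drug P throughout, but the pooled figures favour Drug D. The question is whether to condition on inflammation score.
Stratifying would compare drugs among patients the drugs themselves sorted into inflammation score groups — a form of selection on an intermediate. The unconditioned pooled rates give the total causal effect.
So P(outcome | do(Drug D)) is just the pooled rate for Drug D: 91/500 = 0.182.

0.18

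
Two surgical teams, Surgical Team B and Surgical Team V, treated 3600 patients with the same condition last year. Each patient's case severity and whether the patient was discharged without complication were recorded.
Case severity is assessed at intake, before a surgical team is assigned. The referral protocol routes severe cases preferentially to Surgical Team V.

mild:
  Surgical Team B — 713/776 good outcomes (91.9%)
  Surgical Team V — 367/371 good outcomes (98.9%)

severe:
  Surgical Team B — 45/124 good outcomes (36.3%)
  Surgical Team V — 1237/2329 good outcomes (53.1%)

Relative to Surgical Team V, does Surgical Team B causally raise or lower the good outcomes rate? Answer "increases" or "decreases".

The imbalance in case severity arose from how patients were allocated, not from anything the surgical team did; and case severity independently affects the outcome. The pooled gap is confounded — condition on case severity.
Within each level — mild: 91.9% vs 98.9%; severe: 36.3% vs 53.1% — Surgical Team V is higher every time.

decreases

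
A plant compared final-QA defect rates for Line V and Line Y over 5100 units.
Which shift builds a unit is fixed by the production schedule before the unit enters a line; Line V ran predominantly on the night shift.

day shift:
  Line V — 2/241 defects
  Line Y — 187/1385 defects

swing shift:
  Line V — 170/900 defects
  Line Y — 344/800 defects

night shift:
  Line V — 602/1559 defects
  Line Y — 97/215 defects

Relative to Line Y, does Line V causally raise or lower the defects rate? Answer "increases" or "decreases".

The stratified and pooled comparisons disagree (Line V wins within each shift; Line Y wins overall), so the answer turns on the causal role of shift.
Shift is set before the line has any effect — it is not caused by the line — and it independently drives the outcome. That makes it a confounder, so the causal comparison is within shift levels.
Within each level — day shift: 0.8% vs 13.5%; swing shift: 18.9% vs 43.0%; night shift: 38.6% vs 45.1% — Line V is lower every time.

decreases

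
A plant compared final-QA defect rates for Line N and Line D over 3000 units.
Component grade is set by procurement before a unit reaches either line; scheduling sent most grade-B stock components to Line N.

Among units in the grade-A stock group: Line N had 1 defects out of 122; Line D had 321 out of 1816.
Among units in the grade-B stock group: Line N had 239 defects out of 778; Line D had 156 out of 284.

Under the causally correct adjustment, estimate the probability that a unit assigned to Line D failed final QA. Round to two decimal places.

0.31

Since component grade is a pre-existing factor (not a product of the line) and it affects the outcome on its own, it is a confounder. The stratified rates, not the pooled rate, identify the causal effect.
Standardising Line D to the population component grade mix: 0.646·321/1816 + 0.354·156/284 = 0.309.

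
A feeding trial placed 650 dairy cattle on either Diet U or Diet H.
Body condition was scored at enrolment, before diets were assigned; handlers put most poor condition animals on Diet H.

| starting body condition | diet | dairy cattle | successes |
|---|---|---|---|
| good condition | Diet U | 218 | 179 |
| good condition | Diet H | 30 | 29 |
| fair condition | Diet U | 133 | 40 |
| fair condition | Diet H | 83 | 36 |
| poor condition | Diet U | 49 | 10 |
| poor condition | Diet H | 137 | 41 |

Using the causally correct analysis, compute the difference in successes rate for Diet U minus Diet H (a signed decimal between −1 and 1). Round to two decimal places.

Starting body condition differs across diets for reasons unrelated to any effect of the diet itself, and it separately predicts the outcome — a classic confounder. We must compare within starting body condition levels.
Adjusting over the population distribution of starting body condition: 0.382·(0.821−0.967) + 0.332·(0.301−0.434) + 0.286·(0.204−0.299) = -0.127.

-0.13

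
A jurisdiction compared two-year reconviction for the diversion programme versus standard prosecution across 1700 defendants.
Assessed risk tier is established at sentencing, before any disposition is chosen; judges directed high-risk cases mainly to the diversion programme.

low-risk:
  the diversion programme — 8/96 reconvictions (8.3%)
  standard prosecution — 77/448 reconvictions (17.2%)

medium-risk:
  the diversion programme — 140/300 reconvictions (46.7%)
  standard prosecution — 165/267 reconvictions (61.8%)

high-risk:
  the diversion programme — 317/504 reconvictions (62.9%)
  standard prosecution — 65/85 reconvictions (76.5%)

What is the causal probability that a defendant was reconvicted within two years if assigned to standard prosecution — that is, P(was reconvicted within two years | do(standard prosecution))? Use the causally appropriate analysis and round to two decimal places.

Since assessed risk tier is a pre-existing factor (not a product of the disposition) and it affects the outcome on its own, it is a confounder. The stratified rates, not the pooled rate, identify the causal effect.
Standardising standard prosecution to the population assessed risk tier mix: 0.320·77/448 + 0.334·165/267 + 0.346·65/85 = 0.526.

0.53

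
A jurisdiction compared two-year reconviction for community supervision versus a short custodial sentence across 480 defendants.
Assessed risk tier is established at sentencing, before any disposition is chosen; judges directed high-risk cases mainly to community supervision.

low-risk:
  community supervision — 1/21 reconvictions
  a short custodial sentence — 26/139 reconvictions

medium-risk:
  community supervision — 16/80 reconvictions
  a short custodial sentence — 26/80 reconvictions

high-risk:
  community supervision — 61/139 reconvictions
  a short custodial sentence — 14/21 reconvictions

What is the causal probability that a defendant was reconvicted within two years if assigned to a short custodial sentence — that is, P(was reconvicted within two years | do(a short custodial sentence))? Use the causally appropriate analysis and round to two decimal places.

The stratified and pooled comparisons disagree (community supervision wins within each assessed risk tier; a short custodial sentence wins overall), so the answer turns on the causal role of assessed risk tier.
Since assessed risk tier is a pre-existing factor (not a product of the disposition) and it affects the outcome on its own, it is a confounder. The stratified rates, not the pooled rate, identify the causal effect.
Standardising a short custodial sentence to the population assessed risk tier mix: 0.333·26/139 + 0.333·26/80 + 0.333·14/21 = 0.393.

0.39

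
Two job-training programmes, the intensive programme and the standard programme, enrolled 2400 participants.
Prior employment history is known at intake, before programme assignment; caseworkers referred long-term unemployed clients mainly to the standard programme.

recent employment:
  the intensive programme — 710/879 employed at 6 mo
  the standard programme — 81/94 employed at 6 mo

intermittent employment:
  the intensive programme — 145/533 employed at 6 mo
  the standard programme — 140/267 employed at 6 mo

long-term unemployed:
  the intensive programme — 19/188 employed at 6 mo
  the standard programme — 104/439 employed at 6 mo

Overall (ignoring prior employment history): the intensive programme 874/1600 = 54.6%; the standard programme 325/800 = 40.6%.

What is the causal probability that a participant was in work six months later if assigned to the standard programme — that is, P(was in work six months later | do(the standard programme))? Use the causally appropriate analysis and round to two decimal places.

The prior employment history-specific comparison favours the standard programme throughout, but the pooled figures favour the intensive programme. The question is whether to condition on prior employment history.
Nothing the programme does changes prior employment history; the imbalance is an allocation artefact. With prior employment history also predicting the outcome, the pooled figure is confounded, and the within-stratum comparison is the causal one.
Standardising the standard programme to the population prior employment history mix: 0.405·81/94 + 0.333·140/267 + 0.261·104/439 = 0.586.

0.59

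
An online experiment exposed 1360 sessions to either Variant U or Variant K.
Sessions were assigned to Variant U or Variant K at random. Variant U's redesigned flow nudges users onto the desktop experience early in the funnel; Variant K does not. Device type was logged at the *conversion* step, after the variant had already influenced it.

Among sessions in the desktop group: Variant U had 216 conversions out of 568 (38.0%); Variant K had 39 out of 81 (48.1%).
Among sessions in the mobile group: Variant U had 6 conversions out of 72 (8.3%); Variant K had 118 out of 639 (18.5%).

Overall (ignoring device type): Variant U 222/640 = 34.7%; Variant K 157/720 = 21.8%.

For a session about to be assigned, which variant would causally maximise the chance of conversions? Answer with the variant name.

The stratified and pooled comparisons disagree (Variant K wins within each device type; Variant U wins overall), so the answer turns on the causal role of device type.
The distribution of device type is itself part of what the variant does — it is an intermediate outcome. Holding it fixed would remove that part of the effect; the total effect is the pooled difference.
Pooled: Variant U 34.7% vs Variant K 21.8%; Variant U is higher overall.

Variant U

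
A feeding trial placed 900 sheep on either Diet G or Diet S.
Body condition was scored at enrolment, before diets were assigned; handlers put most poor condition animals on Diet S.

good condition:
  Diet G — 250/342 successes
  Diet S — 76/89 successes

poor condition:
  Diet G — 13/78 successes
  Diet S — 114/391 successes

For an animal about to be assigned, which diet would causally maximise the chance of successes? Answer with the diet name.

The stratified and pooled comparisons disagree (Diet S wins within each starting body condition; Diet G wins overall), so the answer turns on the causal role of starting body condition.
Starting body condition differs across diets for reasons unrelated to any effect of the diet itself, and it separately predicts the outcome — a classic confounder. We must compare within starting body condition levels.
Within each level — good condition: 73.1% vs 85.4%; poor condition: 16.7% vs 29.2% — Diet S is higher every time.

Diet S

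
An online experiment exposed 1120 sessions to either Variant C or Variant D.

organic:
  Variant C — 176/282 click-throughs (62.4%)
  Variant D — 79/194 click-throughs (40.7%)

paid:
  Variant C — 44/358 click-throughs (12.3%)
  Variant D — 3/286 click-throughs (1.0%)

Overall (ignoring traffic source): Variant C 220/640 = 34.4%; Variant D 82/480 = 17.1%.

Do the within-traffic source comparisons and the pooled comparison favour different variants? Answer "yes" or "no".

Within each traffic source level (organic 62.4% vs 40.7%; paid 12.3% vs 1.0%), Variant C has the higher rate every time. Pooled: 34.4% vs 17.1% — Variant C has the higher rate overall. They agree.

no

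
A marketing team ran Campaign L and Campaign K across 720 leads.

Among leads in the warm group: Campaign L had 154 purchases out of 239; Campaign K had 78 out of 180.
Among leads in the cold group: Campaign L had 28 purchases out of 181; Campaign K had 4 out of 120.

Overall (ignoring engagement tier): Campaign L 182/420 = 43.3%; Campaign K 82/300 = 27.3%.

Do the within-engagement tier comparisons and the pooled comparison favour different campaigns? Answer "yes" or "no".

Within each engagement tier level (warm 64.4% vs 43.3%; cold 15.5% vs 3.3%), Campaign L has the higher rate every time. Pooled: 43.3% vs 27.3% — Campaign L has the higher rate overall. They agree.

no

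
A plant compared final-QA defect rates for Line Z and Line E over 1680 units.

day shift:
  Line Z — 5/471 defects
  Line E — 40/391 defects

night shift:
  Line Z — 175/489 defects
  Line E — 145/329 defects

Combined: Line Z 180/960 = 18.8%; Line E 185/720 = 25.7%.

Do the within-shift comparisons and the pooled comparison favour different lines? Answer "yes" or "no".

Within each shift level (day shift 1.1% vs 10.2%; night shift 35.8% vs 44.1%), Line Z has the lower rate every time. Pooled: 18.8% vs 25.7% — Line Z has the lower rate overall. They agree.

no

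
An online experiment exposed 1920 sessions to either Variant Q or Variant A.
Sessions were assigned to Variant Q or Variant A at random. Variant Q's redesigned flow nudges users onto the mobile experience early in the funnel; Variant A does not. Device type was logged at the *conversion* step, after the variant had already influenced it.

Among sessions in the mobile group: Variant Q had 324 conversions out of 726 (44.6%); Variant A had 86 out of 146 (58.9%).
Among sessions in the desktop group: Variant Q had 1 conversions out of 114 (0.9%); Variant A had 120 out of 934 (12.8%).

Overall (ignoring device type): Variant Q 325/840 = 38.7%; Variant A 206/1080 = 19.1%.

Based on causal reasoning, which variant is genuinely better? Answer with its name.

Variant Q

Device type lies on the pathway variant → device type → outcome, so adjusting for it blocks the indirect effect. For the total causal effect of variant, use the unadjusted pooled rates.
Pooled: Variant Q 38.7% vs Variant A 19.1%; Variant Q is higher overall.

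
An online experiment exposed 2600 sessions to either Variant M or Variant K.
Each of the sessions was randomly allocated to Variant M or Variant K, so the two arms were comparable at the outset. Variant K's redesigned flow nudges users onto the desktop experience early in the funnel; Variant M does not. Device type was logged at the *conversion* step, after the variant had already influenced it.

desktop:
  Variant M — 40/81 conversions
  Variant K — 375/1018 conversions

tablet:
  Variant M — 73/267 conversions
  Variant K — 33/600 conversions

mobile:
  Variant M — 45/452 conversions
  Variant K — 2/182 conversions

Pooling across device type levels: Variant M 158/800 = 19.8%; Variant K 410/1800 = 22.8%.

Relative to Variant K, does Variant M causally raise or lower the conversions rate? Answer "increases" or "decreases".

Variant M is higher inside every device type stratum but Variant K is higher in aggregate. Whether to stratify depends on how device type relates to the variant.
The distribution of device type is itself part of what the variant does — it is an intermediate outcome. Holding it fixed would remove that part of the effect; the total effect is the pooled difference.
Pooled: Variant M 19.8% vs Variant K 22.8%; Variant K is higher overall.

decreases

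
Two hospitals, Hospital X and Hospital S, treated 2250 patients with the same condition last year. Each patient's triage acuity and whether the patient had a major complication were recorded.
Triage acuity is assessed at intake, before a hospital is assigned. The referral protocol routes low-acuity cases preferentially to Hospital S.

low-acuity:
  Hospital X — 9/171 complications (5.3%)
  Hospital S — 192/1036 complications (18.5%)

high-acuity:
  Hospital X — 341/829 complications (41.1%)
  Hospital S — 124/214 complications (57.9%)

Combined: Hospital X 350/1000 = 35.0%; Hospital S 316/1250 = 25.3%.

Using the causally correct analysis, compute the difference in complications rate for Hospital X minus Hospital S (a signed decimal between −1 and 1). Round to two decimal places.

The triage acuity-specific comparison favours Hospital X throughout, but the pooled figures favour Hospital S. The question is whether to condition on triage acuity.
Triage acuity satisfies the back-door criterion: it is not a descendant of the hospital, and it blocks the spurious path from hospital to outcome. Adjusting for it (i.e., using the within-triage acuity rates) gives the causal effect.
Adjusting over the population distribution of triage acuity: 0.536·(0.053−0.185) + 0.464·(0.411−0.579) = -0.149.

-0.15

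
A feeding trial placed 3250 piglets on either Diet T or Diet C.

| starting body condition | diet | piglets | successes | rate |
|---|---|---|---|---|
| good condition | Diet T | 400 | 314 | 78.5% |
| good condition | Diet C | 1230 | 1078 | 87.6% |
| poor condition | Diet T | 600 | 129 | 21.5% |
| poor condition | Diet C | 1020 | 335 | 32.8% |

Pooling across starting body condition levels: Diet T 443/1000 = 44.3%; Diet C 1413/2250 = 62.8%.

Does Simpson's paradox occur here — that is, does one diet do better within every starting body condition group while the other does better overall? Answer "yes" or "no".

no

Within each starting body condition level (good condition 78.5% vs 87.6%; poor condition 21.5% vs 32.8%), Diet C has the higher rate every time. Pooled: 44.3% vs 62.8% — Diet C has the higher rate overall. They agree.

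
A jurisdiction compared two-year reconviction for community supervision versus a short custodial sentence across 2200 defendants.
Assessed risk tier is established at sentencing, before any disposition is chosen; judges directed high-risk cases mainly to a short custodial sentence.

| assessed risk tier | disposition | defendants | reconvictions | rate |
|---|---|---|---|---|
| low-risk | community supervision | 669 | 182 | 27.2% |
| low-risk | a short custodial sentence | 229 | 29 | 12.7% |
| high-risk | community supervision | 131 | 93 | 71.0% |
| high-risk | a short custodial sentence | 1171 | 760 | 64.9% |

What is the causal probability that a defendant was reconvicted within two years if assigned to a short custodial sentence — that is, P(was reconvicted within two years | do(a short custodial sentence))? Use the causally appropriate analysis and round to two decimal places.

Assessed risk tier satisfies the back-door criterion: it is not a descendant of the disposition, and it blocks the spurious path from disposition to outcome. Adjusting for it (i.e., using the within-assessed risk tier rates) gives the causal effect.
Standardising a short custodial sentence to the population assessed risk tier mix: 0.408·29/229 + 0.592·760/1171 = 0.436.

0.44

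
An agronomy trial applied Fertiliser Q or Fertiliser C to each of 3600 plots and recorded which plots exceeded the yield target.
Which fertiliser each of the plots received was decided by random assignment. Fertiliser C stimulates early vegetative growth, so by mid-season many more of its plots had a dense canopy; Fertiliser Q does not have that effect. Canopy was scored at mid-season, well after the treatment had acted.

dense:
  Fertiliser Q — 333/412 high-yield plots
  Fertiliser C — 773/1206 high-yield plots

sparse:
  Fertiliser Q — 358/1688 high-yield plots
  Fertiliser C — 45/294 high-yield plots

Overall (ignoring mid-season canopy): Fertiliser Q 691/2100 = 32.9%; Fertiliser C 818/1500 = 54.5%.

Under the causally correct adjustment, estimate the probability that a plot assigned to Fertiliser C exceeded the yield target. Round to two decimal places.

0.55

The stratified and pooled comparisons disagree (Fertiliser Q wins within each mid-season canopy; Fertiliser C wins overall), so the answer turns on the causal role of mid-season canopy.
Mid-season canopy is downstream of the fertiliser. One should not condition on a consequence of treatment, so the overall rates are the right comparison.
So P(outcome | do(Fertiliser C)) is just the pooled rate for Fertiliser C: 818/1500 = 0.545.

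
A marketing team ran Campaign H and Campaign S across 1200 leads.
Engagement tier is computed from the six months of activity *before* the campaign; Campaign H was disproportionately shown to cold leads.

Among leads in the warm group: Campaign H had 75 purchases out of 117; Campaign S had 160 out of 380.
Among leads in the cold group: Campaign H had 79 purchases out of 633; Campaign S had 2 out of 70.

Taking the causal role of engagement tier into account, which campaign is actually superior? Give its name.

Within every engagement tier level Campaign H has the higher rate, yet pooled Campaign S does — Simpson's reversal.
Engagement tier satisfies the back-door criterion: it is not a descendant of the campaign, and it blocks the spurious path from campaign to outcome. Adjusting for it (i.e., using the within-engagement tier rates) gives the causal effect.
Within each level — warm: 64.1% vs 42.1%; cold: 12.5% vs 2.9% — Campaign H is higher every time.

Campaign H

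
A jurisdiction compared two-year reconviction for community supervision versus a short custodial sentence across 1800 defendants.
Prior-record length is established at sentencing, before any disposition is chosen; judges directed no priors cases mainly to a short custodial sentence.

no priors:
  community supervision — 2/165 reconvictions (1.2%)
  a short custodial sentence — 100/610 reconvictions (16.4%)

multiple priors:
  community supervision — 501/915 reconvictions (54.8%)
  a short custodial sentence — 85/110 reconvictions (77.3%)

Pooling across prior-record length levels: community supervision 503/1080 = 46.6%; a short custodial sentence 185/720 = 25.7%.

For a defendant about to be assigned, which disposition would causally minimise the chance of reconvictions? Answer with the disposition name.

Prior-record length satisfies the back-door criterion: it is not a descendant of the disposition, and it blocks the spurious path from disposition to outcome. Adjusting for it (i.e., using the within-prior-record length rates) gives the causal effect.
Within each level — no priors: 1.2% vs 16.4%; multiple priors: 54.8% vs 77.3% — community supervision is lower every time.

community supervision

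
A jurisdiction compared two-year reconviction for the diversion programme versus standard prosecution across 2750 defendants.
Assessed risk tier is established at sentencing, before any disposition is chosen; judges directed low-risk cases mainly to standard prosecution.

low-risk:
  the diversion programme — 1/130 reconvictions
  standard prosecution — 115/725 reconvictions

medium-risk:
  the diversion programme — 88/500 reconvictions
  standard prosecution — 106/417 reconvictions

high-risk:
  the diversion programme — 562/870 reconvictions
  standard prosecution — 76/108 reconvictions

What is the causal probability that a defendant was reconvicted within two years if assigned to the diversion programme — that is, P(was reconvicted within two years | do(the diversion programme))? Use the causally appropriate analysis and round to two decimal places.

Assessed risk tier is set before the disposition has any effect — it is not caused by the disposition — and it independently drives the outcome. That makes it a confounder, so the causal comparison is within assessed risk tier levels.
Standardising the diversion programme to the population assessed risk tier mix: 0.311·1/130 + 0.333·88/500 + 0.356·562/870 = 0.291.

0.29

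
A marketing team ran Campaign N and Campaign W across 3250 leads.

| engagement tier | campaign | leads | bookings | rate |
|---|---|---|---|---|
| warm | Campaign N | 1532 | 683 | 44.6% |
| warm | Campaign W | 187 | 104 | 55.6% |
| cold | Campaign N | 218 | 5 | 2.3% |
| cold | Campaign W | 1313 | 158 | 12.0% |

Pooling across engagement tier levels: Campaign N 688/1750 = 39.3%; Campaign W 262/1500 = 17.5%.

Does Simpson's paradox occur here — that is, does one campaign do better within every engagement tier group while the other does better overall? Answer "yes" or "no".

yes

Within each engagement tier level (warm 44.6% vs 55.6%; cold 2.3% vs 12.0%), Campaign W has the higher rate every time. Pooled: 39.3% vs 17.5% — Campaign N has the higher rate overall. The two comparisons disagree.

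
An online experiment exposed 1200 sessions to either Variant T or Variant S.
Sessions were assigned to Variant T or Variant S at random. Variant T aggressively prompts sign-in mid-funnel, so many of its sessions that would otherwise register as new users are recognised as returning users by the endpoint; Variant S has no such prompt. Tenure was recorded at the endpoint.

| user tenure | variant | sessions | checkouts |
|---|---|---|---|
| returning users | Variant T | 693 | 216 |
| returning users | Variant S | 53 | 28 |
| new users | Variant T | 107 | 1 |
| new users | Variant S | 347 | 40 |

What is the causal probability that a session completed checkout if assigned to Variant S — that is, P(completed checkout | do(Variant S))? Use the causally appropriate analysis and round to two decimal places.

Variant S is higher inside every user tenure stratum but Variant T is higher in aggregate. Whether to stratify depends on how user tenure relates to the variant.
User tenure lies on the pathway variant → user tenure → outcome, so adjusting for it blocks the indirect effect. For the total causal effect of variant, use the unadjusted pooled rates.
So P(outcome | do(Variant S)) is just the pooled rate for Variant S: 68/400 = 0.170.

0.17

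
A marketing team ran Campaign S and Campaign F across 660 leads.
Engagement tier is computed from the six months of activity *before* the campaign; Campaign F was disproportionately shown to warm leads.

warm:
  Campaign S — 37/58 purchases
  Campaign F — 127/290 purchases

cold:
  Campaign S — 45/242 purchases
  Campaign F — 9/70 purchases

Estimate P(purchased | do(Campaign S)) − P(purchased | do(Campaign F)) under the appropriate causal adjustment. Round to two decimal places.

The stratified and pooled comparisons disagree (Campaign S wins within each engagement tier; Campaign F wins overall), so the answer turns on the causal role of engagement tier.
Engagement tier satisfies the back-door criterion: it is not a descendant of the campaign, and it blocks the spurious path from campaign to outcome. Adjusting for it (i.e., using the within-engagement tier rates) gives the causal effect.
Adjusting over the population distribution of engagement tier: 0.527·(0.638−0.438) + 0.473·(0.186−0.129) = +0.133.

+0.13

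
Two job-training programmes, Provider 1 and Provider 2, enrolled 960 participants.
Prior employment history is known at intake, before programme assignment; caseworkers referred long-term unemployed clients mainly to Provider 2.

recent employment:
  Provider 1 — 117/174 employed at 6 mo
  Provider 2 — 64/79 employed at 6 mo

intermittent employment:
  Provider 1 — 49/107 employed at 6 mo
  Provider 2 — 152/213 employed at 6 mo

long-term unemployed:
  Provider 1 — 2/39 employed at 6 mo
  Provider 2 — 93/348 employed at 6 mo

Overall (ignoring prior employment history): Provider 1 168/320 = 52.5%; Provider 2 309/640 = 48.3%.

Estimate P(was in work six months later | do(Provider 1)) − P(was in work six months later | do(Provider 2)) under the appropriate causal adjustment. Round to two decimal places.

-0.21

The stratified and pooled comparisons disagree (Provider 2 wins within each prior employment history; Provider 1 wins overall), so the answer turns on the causal role of prior employment history.
Prior employment history satisfies the back-door criterion: it is not a descendant of the programme, and it blocks the spurious path from programme to outcome. Adjusting for it (i.e., using the within-prior employment history rates) gives the causal effect.
Adjusting over the population distribution of prior employment history: 0.264·(0.672−0.810) + 0.333·(0.458−0.714) + 0.403·(0.051−0.267) = -0.209.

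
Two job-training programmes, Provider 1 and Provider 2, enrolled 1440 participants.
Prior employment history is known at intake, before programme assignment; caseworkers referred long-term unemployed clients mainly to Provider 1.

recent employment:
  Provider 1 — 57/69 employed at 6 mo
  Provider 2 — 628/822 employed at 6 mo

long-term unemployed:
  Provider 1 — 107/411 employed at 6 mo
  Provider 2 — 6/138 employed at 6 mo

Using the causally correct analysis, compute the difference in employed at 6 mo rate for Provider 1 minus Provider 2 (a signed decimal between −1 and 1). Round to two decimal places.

Prior employment history is set before the programme has any effect — it is not caused by the programme — and it independently drives the outcome. That makes it a confounder, so the causal comparison is within prior employment history levels.
Adjusting over the population distribution of prior employment history: 0.619·(0.826−0.764) + 0.381·(0.260−0.043) = +0.121.

+0.12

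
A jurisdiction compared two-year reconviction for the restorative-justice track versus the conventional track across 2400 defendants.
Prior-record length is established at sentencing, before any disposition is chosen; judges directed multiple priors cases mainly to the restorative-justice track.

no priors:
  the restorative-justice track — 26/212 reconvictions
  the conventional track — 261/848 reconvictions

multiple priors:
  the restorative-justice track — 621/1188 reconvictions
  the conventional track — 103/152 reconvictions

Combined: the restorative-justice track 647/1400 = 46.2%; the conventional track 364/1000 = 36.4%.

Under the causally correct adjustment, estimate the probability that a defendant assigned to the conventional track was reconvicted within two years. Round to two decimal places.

0.51

The prior-record length-specific comparison favours the restorative-justice track throughout, but the pooled figures favour the conventional track. The question is whether to condition on prior-record length.
Since prior-record length is a pre-existing factor (not a product of the disposition) and it affects the outcome on its own, it is a confounder. The stratified rates, not the pooled rate, identify the causal effect.
Standardising the conventional track to the population prior-record length mix: 0.442·261/848 + 0.558·103/152 = 0.514.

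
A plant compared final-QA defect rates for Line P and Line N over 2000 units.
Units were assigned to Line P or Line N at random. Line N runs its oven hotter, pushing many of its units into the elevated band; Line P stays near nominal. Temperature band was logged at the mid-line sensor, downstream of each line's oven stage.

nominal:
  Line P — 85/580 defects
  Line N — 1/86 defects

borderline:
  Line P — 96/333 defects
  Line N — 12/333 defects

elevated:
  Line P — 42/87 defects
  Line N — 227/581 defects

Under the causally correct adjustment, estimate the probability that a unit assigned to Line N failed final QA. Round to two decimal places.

In-process temperature band is downstream of the line. One should not condition on a consequence of treatment, so the overall rates are the right comparison.
So P(outcome | do(Line N)) is just the pooled rate for Line N: 240/1000 = 0.240.

0.24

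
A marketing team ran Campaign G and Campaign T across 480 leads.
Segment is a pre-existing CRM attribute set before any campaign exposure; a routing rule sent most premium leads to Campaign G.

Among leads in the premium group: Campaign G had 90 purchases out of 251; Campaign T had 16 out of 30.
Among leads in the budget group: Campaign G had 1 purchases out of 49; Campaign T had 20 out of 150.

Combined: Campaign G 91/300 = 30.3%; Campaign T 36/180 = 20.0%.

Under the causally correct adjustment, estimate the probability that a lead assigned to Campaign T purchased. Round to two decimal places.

0.37

Campaign T is higher inside every customer segment stratum but Campaign G is higher in aggregate. Whether to stratify depends on how customer segment relates to the campaign.
Here customer segment is a common cause — it drives both which campaign a case falls under and the outcome. The crude comparison mixes populations; the stratum-specific rates are the causally relevant ones.
Standardising Campaign T to the population customer segment mix: 0.585·16/30 + 0.415·20/150 = 0.367.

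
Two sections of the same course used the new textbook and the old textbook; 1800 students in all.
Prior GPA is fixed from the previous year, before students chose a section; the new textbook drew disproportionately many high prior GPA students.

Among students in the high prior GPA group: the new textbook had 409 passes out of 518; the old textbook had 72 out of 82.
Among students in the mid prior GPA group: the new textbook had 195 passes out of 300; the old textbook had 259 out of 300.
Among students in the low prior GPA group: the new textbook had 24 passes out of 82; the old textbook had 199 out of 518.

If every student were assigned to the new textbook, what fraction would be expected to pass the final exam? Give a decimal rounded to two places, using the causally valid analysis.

The prior GPA band-specific comparison favours the old textbook throughout, but the pooled figures favour the new textbook. The question is whether to condition on prior GPA band.
Here prior GPA band is a common cause — it drives both which teaching method a case falls under and the outcome. The crude comparison mixes populations; the stratum-specific rates are the causally relevant ones.
Standardising the new textbook to the population prior GPA band mix: 0.333·409/518 + 0.333·195/300 + 0.333·24/82 = 0.577.

0.58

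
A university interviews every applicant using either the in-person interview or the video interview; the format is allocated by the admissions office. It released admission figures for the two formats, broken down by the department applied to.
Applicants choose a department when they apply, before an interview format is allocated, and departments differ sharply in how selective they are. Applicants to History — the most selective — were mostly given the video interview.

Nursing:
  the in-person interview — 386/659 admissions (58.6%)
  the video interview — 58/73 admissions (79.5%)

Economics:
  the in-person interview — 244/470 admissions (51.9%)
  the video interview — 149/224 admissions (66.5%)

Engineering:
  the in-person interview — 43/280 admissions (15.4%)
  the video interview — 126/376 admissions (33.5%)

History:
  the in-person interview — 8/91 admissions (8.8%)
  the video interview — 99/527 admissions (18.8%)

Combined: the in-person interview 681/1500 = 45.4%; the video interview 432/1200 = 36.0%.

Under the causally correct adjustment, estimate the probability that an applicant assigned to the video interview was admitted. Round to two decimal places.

Within every department level the video interview has the higher rate, yet pooled the in-person interview does — Simpson's reversal.
Here department is a common cause — it drives both which interview format a case falls under and the outcome. The crude comparison mixes populations; the stratum-specific rates are the causally relevant ones.
Standardising the video interview to the population department mix: 0.271·58/73 + 0.257·149/224 + 0.243·126/376 + 0.229·99/527 = 0.511.

0.51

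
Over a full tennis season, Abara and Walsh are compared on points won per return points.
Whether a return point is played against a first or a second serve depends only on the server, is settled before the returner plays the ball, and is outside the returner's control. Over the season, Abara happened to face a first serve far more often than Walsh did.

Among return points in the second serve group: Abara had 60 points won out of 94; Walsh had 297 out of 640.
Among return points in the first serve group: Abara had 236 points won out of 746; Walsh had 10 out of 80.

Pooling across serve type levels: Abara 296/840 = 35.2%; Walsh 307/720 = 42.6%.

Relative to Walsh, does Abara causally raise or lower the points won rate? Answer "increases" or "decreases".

increases

The stratified and pooled comparisons disagree (Abara wins within each serve type; Walsh wins overall), so the answer turns on the causal role of serve type.
The imbalance in serve type arose from how return points were allocated, not from anything the player did; and serve type independently affects the outcome. The pooled gap is confounded — condition on serve type.
Within each level — second serve: 63.8% vs 46.4%; first serve: 31.6% vs 12.5% — Abara is higher every time.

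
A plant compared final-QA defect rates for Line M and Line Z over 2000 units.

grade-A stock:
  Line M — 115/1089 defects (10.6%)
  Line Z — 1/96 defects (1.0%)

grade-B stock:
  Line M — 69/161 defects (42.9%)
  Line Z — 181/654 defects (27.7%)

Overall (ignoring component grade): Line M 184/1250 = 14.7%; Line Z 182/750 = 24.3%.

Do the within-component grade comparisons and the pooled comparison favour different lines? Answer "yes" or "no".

yes

Within each component grade level (grade-A stock 10.6% vs 1.0%; grade-B stock 42.9% vs 27.7%), Line Z has the lower rate every time. Pooled: 14.7% vs 24.3% — Line M has the lower rate overall. The two comparisons disagree.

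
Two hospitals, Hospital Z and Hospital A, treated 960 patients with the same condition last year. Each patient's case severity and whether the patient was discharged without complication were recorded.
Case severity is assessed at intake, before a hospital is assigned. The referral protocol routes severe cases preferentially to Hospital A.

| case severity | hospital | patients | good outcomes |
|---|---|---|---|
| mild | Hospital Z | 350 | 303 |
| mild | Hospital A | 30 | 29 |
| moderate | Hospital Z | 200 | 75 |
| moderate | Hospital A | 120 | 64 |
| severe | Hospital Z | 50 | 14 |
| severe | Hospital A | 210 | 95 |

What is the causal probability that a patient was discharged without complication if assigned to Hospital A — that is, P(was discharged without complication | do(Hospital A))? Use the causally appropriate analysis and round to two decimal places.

0.68

Nothing the hospital does changes case severity; the imbalance is an allocation artefact. With case severity also predicting the outcome, the pooled figure is confounded, and the within-stratum comparison is the causal one.
Standardising Hospital A to the population case severity mix: 0.396·29/30 + 0.333·64/120 + 0.271·95/210 = 0.683.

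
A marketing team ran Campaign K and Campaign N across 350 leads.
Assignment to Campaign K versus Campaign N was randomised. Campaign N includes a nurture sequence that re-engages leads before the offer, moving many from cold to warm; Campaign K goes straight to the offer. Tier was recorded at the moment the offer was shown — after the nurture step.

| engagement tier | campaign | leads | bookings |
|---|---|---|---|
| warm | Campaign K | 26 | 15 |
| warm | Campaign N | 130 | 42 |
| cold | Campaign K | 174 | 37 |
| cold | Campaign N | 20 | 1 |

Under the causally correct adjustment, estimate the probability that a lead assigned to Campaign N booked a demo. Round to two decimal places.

0.29

Within every engagement tier level Campaign K has the higher rate, yet pooled Campaign N does — Simpson's reversal.
The distribution of engagement tier is itself part of what the campaign does — it is an intermediate outcome. Holding it fixed would remove that part of the effect; the total effect is the pooled difference.
So P(outcome | do(Campaign N)) is just the pooled rate for Campaign N: 43/150 = 0.287.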